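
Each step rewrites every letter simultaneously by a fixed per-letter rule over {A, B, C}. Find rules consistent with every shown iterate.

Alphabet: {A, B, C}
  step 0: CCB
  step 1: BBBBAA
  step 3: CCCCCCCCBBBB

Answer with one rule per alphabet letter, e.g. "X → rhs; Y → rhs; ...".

  step 0 ⇒ step 1: CCB ⇒ BB·BB·AA
    B ↦ AA
    C ↦ BB
    A ↦ C  (constrained at step 1)

A->C, B->AA, C->BB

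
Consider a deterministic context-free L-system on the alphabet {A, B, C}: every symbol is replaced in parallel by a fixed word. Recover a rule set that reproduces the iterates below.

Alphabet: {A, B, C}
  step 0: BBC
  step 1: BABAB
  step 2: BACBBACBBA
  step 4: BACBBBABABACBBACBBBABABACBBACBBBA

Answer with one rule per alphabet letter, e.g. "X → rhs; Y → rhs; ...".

A->CB, B->BA, C->B

  step 1 ⇒ step 2: BABAB ⇒ BA·CB·BA·CB·BA
    A ↦ CB
    B ↦ BA
  step 0 ⇒ step 1: BBC ⇒ BA·BA·B
    C ↦ B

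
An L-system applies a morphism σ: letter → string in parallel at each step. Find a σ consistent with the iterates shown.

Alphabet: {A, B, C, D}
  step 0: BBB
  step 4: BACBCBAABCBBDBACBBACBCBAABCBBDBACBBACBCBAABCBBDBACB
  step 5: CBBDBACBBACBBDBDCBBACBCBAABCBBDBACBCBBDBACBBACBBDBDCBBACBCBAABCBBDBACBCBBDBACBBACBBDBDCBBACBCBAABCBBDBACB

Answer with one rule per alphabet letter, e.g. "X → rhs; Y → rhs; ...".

  step 4 ⇒ step 5: BACBCBAABCBBDBACBBACBCBAABCBBDBACBBACBCBAABCBBDBACB ⇒ CB·BD·BA·CB·BA·CB·BD·BD·CB·BA·CB·CB·AAB·CB·BD·BA·CB·CB·BD·BA·CB·BA·CB·BD·BD·CB·BA·CB·CB·AAB·CB·BD·BA·CB·CB·BD·BA·CB·BA·CB·BD·BD·CB·BA·CB·CB·AAB·CB·BD·BA·CB
    A ↦ BD
    B ↦ CB
    C ↦ BA
    D ↦ AAB

A->BD, B->CB, C->BA, D->AAB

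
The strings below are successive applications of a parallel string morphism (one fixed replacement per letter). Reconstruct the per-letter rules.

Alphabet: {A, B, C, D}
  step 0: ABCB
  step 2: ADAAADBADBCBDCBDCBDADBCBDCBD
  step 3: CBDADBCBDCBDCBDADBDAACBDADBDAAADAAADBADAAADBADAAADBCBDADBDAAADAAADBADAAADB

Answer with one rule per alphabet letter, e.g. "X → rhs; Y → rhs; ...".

A->CBD, B->DAA, C->A, D->ADB

  step 2 ⇒ step 3: ADAAADBADBCBDCBDCBDADBCBDCBD ⇒ CBD·ADB·CBD·CBD·CBD·ADB·DAA·CBD·ADB·DAA·A·DAA·ADB·A·DAA·ADB·A·DAA·ADB·CBD·ADB·DAA·A·DAA·ADB·A·DAA·ADB
    A ↦ CBD
    B ↦ DAA
    C ↦ A
    D ↦ ADB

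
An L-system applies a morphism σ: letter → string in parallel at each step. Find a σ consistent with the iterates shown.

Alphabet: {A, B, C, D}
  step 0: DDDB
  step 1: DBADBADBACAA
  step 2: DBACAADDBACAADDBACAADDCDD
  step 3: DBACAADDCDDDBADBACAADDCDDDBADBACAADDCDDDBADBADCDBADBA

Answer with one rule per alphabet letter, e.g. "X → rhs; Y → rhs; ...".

  step 2 ⇒ step 3: DBACAADDBACAADDBACAADDCDD ⇒ DBA·CAA·D·DC·D·D·DBA·DBA·CAA·D·DC·D·D·DBA·DBA·CAA·D·DC·D·D·DBA·DBA·DC·DBA·DBA
    A ↦ D
    B ↦ CAA
    C ↦ DC
    D ↦ DBA

A->D, B->CAA, C->DC, D->DBA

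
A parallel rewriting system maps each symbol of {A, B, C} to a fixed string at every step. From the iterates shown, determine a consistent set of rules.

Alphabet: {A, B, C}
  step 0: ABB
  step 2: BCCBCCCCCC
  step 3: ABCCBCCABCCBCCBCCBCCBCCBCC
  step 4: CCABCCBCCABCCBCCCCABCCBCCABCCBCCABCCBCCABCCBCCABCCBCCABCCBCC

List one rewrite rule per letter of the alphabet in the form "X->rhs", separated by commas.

A->CC, B->A, C->BCC

  step 3 ⇒ step 4: ABCCBCCABCCBCCBCCBCCBCCBCC ⇒ CC·A·BCC·BCC·A·BCC·BCC·CC·A·BCC·BCC·A·BCC·BCC·A·BCC·BCC·A·BCC·BCC·A·BCC·BCC·A·BCC·BCC
    A ↦ CC
    B ↦ A
    C ↦ BCC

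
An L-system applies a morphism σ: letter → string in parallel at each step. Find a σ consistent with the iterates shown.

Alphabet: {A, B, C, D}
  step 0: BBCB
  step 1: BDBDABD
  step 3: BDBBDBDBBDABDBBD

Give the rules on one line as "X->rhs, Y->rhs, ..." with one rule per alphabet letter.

  step 0 ⇒ step 1: BBCB ⇒ BD·BD·A·BD
    B ↦ BD
    C ↦ A
    A ↦ C  (constrained at step 1)
    D ↦ B  (constrained at step 1)

A->C, B->BD, C->A, D->B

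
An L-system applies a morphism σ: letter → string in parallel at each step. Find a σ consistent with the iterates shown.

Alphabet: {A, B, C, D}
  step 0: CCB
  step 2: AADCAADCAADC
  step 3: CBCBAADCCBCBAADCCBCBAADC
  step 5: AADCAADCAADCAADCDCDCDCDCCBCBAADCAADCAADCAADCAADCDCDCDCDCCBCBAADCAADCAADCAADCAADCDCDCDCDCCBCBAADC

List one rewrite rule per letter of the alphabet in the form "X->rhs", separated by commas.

  step 2 ⇒ step 3: AADCAADCAADC ⇒ CB·CB·AA·DC·CB·CB·AA·DC·CB·CB·AA·DC
    A ↦ CB
    C ↦ DC
    D ↦ AA
    B ↦ DC  (constrained at step 0)

A->CB, B->DC, C->DC, D->AA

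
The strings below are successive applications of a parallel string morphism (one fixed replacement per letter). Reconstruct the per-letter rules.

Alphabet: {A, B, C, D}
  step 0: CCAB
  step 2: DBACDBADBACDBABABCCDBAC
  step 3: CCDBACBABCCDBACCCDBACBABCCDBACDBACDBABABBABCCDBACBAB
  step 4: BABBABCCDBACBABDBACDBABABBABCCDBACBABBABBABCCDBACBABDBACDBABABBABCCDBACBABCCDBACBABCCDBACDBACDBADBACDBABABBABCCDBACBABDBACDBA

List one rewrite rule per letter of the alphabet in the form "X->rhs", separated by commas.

  step 3 ⇒ step 4: CCDBACBABCCDBACCCDBACBABCCDBACDBACDBABABBABCCDBACBAB ⇒ BAB·BAB·CC·DBA·C·BAB·DBA·C·DBA·BAB·BAB·CC·DBA·C·BAB·BAB·BAB·CC·DBA·C·BAB·DBA·C·DBA·BAB·BAB·CC·DBA·C·BAB·CC·DBA·C·BAB·CC·DBA·C·DBA·C·DBA·DBA·C·DBA·BAB·BAB·CC·DBA·C·BAB·DBA·C·DBA
    A ↦ C
    B ↦ DBA
    C ↦ BAB
    D ↦ CC

A->C, B->DBA, C->BAB, D->CC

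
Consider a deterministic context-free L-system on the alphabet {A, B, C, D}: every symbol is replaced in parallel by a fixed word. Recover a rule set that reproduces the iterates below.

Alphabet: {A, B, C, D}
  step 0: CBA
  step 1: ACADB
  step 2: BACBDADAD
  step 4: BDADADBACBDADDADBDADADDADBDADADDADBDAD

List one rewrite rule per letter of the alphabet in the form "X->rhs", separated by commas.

A->B, B->AD, C->AC, D->DAD

  step 1 ⇒ step 2: ACADB ⇒ B·AC·B·DAD·AD
    A ↦ B
    B ↦ AD
    C ↦ AC
    D ↦ DAD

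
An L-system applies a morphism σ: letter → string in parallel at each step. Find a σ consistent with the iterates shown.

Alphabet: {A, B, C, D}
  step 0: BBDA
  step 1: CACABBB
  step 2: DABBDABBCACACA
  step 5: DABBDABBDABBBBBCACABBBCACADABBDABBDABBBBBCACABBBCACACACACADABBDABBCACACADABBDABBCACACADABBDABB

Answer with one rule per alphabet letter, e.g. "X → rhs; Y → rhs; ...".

  step 1 ⇒ step 2: CACABBB ⇒ DAB·B·DAB·B·CA·CA·CA
    A ↦ B
    B ↦ CA
    C ↦ DAB
  step 0 ⇒ step 1: BBDA ⇒ CA·CA·BB·B
    D ↦ BB

A->B, B->CA, C->DAB, D->BB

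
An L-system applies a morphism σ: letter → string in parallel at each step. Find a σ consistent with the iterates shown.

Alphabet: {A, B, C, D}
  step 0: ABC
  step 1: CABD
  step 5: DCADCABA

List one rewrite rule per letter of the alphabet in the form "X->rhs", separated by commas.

A->C, B->AB, C->D, D->A

  step 0 ⇒ step 1: ABC ⇒ C·AB·D
    A ↦ C
    B ↦ AB
    C ↦ D
    D ↦ A  (constrained at step 1)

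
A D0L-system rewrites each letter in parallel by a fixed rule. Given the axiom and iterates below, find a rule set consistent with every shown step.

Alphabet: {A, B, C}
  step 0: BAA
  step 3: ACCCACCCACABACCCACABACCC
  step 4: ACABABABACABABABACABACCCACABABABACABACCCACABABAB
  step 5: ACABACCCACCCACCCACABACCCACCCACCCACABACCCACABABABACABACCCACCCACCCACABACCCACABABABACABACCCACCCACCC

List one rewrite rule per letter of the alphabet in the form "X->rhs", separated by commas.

A->AC, B->CC, C->AB

  step 4 ⇒ step 5: ACABABABACABABABACABACCCACABABABACABACCCACABABAB ⇒ AC·AB·AC·CC·AC·CC·AC·CC·AC·AB·AC·CC·AC·CC·AC·CC·AC·AB·AC·CC·AC·AB·AB·AB·AC·AB·AC·CC·AC·CC·AC·CC·AC·AB·AC·CC·AC·AB·AB·AB·AC·AB·AC·CC·AC·CC·AC·CC
    A ↦ AC
    B ↦ CC
    C ↦ AB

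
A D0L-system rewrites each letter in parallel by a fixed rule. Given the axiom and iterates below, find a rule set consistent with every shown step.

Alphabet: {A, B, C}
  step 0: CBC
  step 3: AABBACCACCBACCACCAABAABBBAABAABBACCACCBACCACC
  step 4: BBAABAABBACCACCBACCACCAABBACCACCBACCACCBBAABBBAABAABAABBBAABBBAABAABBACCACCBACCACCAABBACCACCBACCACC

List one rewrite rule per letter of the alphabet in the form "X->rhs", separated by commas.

A->B, B->AAB, C->ACC

  step 3 ⇒ step 4: AABBACCACCBACCACCAABAABBBAABAABBACCACCBACCACC ⇒ B·B·AAB·AAB·B·ACC·ACC·B·ACC·ACC·AAB·B·ACC·ACC·B·ACC·ACC·B·B·AAB·B·B·AAB·AAB·AAB·B·B·AAB·B·B·AAB·AAB·B·ACC·ACC·B·ACC·ACC·AAB·B·ACC·ACC·B·ACC·ACC
    A ↦ B
    B ↦ AAB
    C ↦ ACC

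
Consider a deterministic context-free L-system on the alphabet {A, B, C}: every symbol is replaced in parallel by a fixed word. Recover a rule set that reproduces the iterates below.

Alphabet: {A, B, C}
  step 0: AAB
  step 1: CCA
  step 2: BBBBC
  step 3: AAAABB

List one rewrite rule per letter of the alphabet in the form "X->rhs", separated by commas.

  step 2 ⇒ step 3: BBBBC ⇒ A·A·A·A·BB
    B ↦ A
    C ↦ BB
  step 0 ⇒ step 1: AAB ⇒ C·C·A
    A ↦ C

A->C, B->A, C->BB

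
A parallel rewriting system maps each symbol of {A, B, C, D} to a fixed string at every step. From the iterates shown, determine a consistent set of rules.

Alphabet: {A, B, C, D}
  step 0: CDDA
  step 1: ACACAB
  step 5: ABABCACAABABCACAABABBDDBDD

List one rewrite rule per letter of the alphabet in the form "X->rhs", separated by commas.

  step 0 ⇒ step 1: CDDA ⇒ A·CA·CA·B
    A ↦ B
    C ↦ A
    D ↦ CA
    B ↦ DD  (constrained at step 1)

A->B, B->DD, C->A, D->CA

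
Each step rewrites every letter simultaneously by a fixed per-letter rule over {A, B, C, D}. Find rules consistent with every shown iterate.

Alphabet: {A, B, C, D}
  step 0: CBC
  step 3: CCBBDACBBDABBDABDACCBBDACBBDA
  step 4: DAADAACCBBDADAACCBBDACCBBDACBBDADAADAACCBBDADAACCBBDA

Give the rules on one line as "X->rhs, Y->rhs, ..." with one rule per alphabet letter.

A->BDA, B->C, C->DAA, D->B

  step 3 ⇒ step 4: CCBBDACBBDABBDABDACCBBDACBBDA ⇒ DAA·DAA·C·C·B·BDA·DAA·C·C·B·BDA·C·C·B·BDA·C·B·BDA·DAA·DAA·C·C·B·BDA·DAA·C·C·B·BDA
    A ↦ BDA
    B ↦ C
    C ↦ DAA
    D ↦ B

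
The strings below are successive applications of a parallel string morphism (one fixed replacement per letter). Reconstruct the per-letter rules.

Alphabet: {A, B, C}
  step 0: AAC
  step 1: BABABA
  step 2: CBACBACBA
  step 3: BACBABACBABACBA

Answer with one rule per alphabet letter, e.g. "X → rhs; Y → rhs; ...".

A->BA, B->C, C->BA

  step 2 ⇒ step 3: CBACBACBA ⇒ BA·C·BA·BA·C·BA·BA·C·BA
    A ↦ BA
    B ↦ C
    C ↦ BA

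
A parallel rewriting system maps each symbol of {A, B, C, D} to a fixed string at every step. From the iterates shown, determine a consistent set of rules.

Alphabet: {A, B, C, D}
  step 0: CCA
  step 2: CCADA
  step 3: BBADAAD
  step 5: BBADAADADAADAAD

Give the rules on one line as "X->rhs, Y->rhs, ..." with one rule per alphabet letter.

  step 2 ⇒ step 3: CCADA ⇒ B·B·AD·A·AD
    A ↦ AD
    C ↦ B
    D ↦ A
    B ↦ C  (constrained at step 3)

A->AD, B->C, C->B, D->A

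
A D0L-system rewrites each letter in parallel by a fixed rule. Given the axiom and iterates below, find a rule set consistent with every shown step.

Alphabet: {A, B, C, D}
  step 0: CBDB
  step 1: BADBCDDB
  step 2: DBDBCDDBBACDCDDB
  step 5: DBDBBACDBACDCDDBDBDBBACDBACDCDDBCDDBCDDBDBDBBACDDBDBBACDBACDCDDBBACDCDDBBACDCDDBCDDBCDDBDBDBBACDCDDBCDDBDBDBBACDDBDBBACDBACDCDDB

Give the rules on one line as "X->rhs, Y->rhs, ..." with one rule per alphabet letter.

A->DB, B->DB, C->BA, D->CD

  step 1 ⇒ step 2: BADBCDDB ⇒ DB·DB·CD·DB·BA·CD·CD·DB
    A ↦ DB
    B ↦ DB
    C ↦ BA
    D ↦ CD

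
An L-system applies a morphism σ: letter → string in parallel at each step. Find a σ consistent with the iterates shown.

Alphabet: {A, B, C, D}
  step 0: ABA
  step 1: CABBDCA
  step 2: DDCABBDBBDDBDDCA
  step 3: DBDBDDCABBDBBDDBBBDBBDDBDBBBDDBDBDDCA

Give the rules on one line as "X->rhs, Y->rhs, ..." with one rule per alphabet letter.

A->CA, B->BBD, C->DD, D->DB

  step 2 ⇒ step 3: DDCABBDBBDDBDDCA ⇒ DB·DB·DD·CA·BBD·BBD·DB·BBD·BBD·DB·DB·BBD·DB·DB·DD·CA
    A ↦ CA
    B ↦ BBD
    C ↦ DD
    D ↦ DB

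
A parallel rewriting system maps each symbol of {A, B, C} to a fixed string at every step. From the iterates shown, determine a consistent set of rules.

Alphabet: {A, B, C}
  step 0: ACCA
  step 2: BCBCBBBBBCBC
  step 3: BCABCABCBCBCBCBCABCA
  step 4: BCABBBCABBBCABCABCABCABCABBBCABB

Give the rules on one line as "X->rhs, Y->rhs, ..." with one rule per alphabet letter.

  step 3 ⇒ step 4: BCABCABCBCBCBCBCABCA ⇒ BC·A·BB·BC·A·BB·BC·A·BC·A·BC·A·BC·A·BC·A·BB·BC·A·BB
    A ↦ BB
    B ↦ BC
    C ↦ A

A->BB, B->BC, C->A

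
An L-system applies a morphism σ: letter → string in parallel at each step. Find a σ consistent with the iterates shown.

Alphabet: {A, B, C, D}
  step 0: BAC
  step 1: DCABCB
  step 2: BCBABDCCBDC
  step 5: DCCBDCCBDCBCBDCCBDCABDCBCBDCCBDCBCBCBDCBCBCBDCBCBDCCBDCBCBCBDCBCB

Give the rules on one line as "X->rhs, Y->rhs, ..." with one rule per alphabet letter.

A->AB, B->DC, C->CB, D->B

  step 1 ⇒ step 2: DCABCB ⇒ B·CB·AB·DC·CB·DC
    A ↦ AB
    B ↦ DC
    C ↦ CB
    D ↦ B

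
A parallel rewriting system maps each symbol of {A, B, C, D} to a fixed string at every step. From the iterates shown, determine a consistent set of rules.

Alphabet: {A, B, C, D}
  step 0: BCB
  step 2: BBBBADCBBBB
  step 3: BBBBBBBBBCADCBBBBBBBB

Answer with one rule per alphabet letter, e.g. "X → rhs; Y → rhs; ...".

  step 2 ⇒ step 3: BBBBADCBBBB ⇒ BB·BB·BB·BB·BC·A·DC·BB·BB·BB·BB
    A ↦ BC
    B ↦ BB
    C ↦ DC
    D ↦ A

A->BC, B->BB, C->DC, D->A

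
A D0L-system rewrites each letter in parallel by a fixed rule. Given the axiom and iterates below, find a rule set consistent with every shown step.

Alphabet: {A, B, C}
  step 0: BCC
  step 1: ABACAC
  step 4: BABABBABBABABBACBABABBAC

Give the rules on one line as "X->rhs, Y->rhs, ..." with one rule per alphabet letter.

A->B, B->AB, C->AC

  step 0 ⇒ step 1: BCC ⇒ AB·AC·AC
    B ↦ AB
    C ↦ AC
    A ↦ B  (constrained at step 1)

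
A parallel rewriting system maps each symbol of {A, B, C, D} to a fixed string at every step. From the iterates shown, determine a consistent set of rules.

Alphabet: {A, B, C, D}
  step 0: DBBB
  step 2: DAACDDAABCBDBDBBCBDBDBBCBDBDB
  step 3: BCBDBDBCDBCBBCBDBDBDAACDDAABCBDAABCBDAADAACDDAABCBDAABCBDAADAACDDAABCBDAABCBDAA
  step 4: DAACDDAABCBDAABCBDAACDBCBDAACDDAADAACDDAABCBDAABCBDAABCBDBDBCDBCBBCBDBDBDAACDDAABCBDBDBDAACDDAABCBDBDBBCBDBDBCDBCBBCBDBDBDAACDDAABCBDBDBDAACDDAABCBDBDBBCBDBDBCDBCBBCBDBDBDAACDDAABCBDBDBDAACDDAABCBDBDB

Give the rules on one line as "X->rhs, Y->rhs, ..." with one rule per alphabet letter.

  step 3 ⇒ step 4: BCBDBDBCDBCBBCBDBDBDAACDDAABCBDAABCBDAADAACDDAABCBDAABCBDAADAACDDAABCBDAABCBDAA ⇒ DAA·CD·DAA·BCB·DAA·BCB·DAA·CD·BCB·DAA·CD·DAA·DAA·CD·DAA·BCB·DAA·BCB·DAA·BCB·DB·DB·CD·BCB·BCB·DB·DB·DAA·CD·DAA·BCB·DB·DB·DAA·CD·DAA·BCB·DB·DB·BCB·DB·DB·CD·BCB·BCB·DB·DB·DAA·CD·DAA·BCB·DB·DB·DAA·CD·DAA·BCB·DB·DB·BCB·DB·DB·CD·BCB·BCB·DB·DB·DAA·CD·DAA·BCB·DB·DB·DAA·CD·DAA·BCB·DB·DB
    A ↦ DB
    B ↦ DAA
    C ↦ CD
    D ↦ BCB

A->DB, B->DAA, C->CD, D->BCB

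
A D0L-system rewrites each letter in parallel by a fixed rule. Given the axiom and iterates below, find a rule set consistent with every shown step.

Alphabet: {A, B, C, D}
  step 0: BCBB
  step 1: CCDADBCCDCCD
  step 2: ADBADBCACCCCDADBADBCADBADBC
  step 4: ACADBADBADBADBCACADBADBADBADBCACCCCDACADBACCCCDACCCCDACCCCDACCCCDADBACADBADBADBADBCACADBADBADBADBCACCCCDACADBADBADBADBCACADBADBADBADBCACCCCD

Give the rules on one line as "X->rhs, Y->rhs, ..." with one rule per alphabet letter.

  step 1 ⇒ step 2: CCDADBCCDCCD ⇒ ADB·ADB·C·AC·C·CCD·ADB·ADB·C·ADB·ADB·C
    A ↦ AC
    B ↦ CCD
    C ↦ ADB
    D ↦ C

A->AC, B->CCD, C->ADB, D->C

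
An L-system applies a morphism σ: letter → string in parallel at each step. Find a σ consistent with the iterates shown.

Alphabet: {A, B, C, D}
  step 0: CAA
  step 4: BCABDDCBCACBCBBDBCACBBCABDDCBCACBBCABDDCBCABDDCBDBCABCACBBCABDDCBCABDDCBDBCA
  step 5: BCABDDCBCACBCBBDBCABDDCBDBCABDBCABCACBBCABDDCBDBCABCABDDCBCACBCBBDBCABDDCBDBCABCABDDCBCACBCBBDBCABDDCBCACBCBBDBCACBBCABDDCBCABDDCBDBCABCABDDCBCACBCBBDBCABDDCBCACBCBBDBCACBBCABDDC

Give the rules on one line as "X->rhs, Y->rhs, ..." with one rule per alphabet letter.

A->DC, B->BCA, C->BD, D->CB

  step 4 ⇒ step 5: BCABDDCBCACBCBBDBCACBBCABDDCBCACBBCABDDCBCABDDCBDBCABCACBBCABDDCBCABDDCBDBCA ⇒ BCA·BD·DC·BCA·CB·CB·BD·BCA·BD·DC·BD·BCA·BD·BCA·BCA·CB·BCA·BD·DC·BD·BCA·BCA·BD·DC·BCA·CB·CB·BD·BCA·BD·DC·BD·BCA·BCA·BD·DC·BCA·CB·CB·BD·BCA·BD·DC·BCA·CB·CB·BD·BCA·CB·BCA·BD·DC·BCA·BD·DC·BD·BCA·BCA·BD·DC·BCA·CB·CB·BD·BCA·BD·DC·BCA·CB·CB·BD·BCA·CB·BCA·BD·DC
    A ↦ DC
    B ↦ BCA
    C ↦ BD
    D ↦ CB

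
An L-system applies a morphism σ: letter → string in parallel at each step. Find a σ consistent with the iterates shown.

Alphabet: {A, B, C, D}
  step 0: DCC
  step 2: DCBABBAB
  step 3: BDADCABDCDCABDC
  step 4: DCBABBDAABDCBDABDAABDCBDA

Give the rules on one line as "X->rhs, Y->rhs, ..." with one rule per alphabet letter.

A->AB, B->DC, C->DA, D->B

  step 3 ⇒ step 4: BDADCABDCDCABDC ⇒ DC·B·AB·B·DA·AB·DC·B·DA·B·DA·AB·DC·B·DA
    A ↦ AB
    B ↦ DC
    C ↦ DA
    D ↦ B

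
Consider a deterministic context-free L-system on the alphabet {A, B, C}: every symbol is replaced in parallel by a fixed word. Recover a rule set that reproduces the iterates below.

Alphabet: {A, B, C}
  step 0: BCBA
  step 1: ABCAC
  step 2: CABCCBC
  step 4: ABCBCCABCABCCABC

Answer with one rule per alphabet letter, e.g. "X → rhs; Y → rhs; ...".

A->C, B->A, C->BC

  step 1 ⇒ step 2: ABCAC ⇒ C·A·BC·C·BC
    A ↦ C
    B ↦ A
    C ↦ BC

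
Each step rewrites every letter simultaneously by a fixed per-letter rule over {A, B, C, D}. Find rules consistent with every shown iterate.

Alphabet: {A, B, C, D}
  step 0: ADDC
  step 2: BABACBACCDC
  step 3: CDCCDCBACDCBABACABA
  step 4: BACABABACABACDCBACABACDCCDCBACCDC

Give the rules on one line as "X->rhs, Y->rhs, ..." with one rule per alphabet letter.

  step 3 ⇒ step 4: CDCCDCBACDCBABACABA ⇒ BA·CA·BA·BA·CA·BA·CD·C·BA·CA·BA·CD·C·CD·C·BA·C·CD·C
    A ↦ C
    B ↦ CD
    C ↦ BA
    D ↦ CA

A->C, B->CD, C->BA, D->CA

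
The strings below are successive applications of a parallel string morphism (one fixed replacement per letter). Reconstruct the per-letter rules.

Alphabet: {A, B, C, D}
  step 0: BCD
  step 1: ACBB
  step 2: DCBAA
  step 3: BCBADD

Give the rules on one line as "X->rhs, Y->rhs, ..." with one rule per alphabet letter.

  step 2 ⇒ step 3: DCBAA ⇒ B·CB·A·D·D
    A ↦ D
    B ↦ A
    C ↦ CB
    D ↦ B

A->D, B->A, C->CB, D->B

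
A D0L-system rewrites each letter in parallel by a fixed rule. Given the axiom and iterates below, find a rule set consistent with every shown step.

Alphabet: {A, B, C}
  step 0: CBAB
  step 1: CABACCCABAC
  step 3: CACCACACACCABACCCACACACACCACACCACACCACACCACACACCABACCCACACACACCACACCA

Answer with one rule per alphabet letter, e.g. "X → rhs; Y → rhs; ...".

  step 0 ⇒ step 1: CBAB ⇒ CA·BAC·CCA·BAC
    A ↦ CCA
    B ↦ BAC
    C ↦ CA

A->CCA, B->BAC, C->CA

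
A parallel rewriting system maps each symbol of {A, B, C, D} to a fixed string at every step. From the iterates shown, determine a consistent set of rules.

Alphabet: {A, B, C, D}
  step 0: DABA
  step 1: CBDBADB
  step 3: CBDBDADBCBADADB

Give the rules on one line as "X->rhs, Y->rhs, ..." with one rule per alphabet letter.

A->DB, B->A, C->D, D->CB

  step 0 ⇒ step 1: DABA ⇒ CB·DB·A·DB
    A ↦ DB
    B ↦ A
    D ↦ CB
    C ↦ D  (constrained at step 1)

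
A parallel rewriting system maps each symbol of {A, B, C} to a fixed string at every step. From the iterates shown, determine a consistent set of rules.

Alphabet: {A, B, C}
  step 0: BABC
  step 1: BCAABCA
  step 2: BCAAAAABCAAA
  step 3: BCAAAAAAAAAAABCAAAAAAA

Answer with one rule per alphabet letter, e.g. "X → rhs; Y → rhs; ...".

A->AA, B->BC, C->A

  step 2 ⇒ step 3: BCAAAAABCAAA ⇒ BC·A·AA·AA·AA·AA·AA·BC·A·AA·AA·AA
    A ↦ AA
    B ↦ BC
    C ↦ A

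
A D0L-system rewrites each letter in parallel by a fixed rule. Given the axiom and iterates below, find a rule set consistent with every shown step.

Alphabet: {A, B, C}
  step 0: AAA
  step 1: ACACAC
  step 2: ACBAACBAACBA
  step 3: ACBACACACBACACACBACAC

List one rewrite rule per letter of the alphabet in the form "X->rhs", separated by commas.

  step 2 ⇒ step 3: ACBAACBAACBA ⇒ AC·BA·C·AC·AC·BA·C·AC·AC·BA·C·AC
    A ↦ AC
    B ↦ C
    C ↦ BA

A->AC, B->C, C->BA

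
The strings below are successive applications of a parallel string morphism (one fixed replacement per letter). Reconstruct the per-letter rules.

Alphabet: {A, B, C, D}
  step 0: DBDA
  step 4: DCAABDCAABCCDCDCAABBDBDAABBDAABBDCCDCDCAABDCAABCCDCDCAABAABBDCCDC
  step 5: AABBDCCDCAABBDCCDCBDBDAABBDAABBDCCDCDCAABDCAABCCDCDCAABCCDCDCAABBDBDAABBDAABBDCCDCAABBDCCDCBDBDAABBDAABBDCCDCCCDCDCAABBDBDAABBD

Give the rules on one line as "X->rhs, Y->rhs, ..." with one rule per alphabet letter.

  step 4 ⇒ step 5: DCAABDCAABCCDCDCAABBDBDAABBDAABBDCCDCDCAABDCAABCCDCDCAABAABBDCCDC ⇒ AAB·BD·C·C·DC·AAB·BD·C·C·DC·BD·BD·AAB·BD·AAB·BD·C·C·DC·DC·AAB·DC·AAB·C·C·DC·DC·AAB·C·C·DC·DC·AAB·BD·BD·AAB·BD·AAB·BD·C·C·DC·AAB·BD·C·C·DC·BD·BD·AAB·BD·AAB·BD·C·C·DC·C·C·DC·DC·AAB·BD·BD·AAB·BD
    A ↦ C
    B ↦ DC
    C ↦ BD
    D ↦ AAB

A->C, B->DC, C->BD, D->AAB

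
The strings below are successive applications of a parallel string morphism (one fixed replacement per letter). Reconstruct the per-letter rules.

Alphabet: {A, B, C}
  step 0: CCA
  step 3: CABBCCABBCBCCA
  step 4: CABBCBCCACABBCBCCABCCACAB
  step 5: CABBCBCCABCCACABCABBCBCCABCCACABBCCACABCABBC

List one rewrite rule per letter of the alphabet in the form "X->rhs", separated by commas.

  step 4 ⇒ step 5: CABBCBCCACABBCBCCABCCACAB ⇒ CA·B·BC·BC·CA·BC·CA·CA·B·CA·B·BC·BC·CA·BC·CA·CA·B·BC·CA·CA·B·CA·B·BC
    A ↦ B
    B ↦ BC
    C ↦ CA

A->B, B->BC, C->CA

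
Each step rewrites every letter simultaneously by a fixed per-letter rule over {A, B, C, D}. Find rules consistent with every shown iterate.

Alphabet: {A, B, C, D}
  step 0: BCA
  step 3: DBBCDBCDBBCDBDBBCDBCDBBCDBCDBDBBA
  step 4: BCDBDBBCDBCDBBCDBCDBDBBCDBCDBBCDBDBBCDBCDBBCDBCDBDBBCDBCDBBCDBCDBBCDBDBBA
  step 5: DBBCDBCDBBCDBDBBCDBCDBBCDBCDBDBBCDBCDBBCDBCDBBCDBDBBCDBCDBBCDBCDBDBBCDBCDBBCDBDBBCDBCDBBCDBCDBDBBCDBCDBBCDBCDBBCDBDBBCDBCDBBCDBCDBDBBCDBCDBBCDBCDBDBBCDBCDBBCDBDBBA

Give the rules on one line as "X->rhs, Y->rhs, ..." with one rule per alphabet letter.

A->BA, B->DB, C->BCD, D->BC

  step 4 ⇒ step 5: BCDBDBBCDBCDBBCDBCDBDBBCDBCDBBCDBDBBCDBCDBBCDBCDBDBBCDBCDBBCDBCDBBCDBDBBA ⇒ DB·BCD·BC·DB·BC·DB·DB·BCD·BC·DB·BCD·BC·DB·DB·BCD·BC·DB·BCD·BC·DB·BC·DB·DB·BCD·BC·DB·BCD·BC·DB·DB·BCD·BC·DB·BC·DB·DB·BCD·BC·DB·BCD·BC·DB·DB·BCD·BC·DB·BCD·BC·DB·BC·DB·DB·BCD·BC·DB·BCD·BC·DB·DB·BCD·BC·DB·BCD·BC·DB·DB·BCD·BC·DB·BC·DB·DB·BA
    A ↦ BA
    B ↦ DB
    C ↦ BCD
    D ↦ BC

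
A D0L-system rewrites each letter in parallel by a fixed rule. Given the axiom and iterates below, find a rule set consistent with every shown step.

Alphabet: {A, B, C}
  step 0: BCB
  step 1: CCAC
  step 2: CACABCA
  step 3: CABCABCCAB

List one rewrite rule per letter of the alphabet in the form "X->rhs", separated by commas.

A->B, B->C, C->CA

  step 2 ⇒ step 3: CACABCA ⇒ CA·B·CA·B·C·CA·B
    A ↦ B
    B ↦ C
    C ↦ CA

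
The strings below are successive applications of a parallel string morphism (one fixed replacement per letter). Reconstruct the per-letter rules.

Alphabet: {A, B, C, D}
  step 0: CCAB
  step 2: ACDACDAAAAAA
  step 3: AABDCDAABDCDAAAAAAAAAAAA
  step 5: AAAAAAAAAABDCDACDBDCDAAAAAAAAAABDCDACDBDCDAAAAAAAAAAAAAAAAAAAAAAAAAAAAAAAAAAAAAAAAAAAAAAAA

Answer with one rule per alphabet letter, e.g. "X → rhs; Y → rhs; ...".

A->AA, B->A, C->BD, D->CD

  step 2 ⇒ step 3: ACDACDAAAAAA ⇒ AA·BD·CD·AA·BD·CD·AA·AA·AA·AA·AA·AA
    A ↦ AA
    C ↦ BD
    D ↦ CD
    B ↦ A  (constrained at step 0)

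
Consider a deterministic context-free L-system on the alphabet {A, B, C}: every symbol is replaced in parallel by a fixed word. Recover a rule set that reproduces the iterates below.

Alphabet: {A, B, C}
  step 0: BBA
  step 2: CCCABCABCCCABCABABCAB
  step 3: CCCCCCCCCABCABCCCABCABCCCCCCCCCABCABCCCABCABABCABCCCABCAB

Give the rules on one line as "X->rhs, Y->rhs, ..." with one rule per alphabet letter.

  step 2 ⇒ step 3: CCCABCABCCCABCABABCAB ⇒ CCC·CCC·CCC·AB·CAB·CCC·AB·CAB·CCC·CCC·CCC·AB·CAB·CCC·AB·CAB·AB·CAB·CCC·AB·CAB
    A ↦ AB
    B ↦ CAB
    C ↦ CCC

A->AB, B->CAB, C->CCC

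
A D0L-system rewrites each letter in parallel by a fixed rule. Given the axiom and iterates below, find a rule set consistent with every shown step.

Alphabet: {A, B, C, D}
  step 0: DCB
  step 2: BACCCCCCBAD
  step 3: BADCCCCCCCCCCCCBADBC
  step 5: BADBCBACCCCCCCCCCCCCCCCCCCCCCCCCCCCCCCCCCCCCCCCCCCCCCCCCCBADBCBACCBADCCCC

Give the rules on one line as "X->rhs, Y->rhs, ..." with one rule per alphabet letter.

A->D, B->BA, C->CC, D->BC

  step 2 ⇒ step 3: BACCCCCCBAD ⇒ BA·D·CC·CC·CC·CC·CC·CC·BA·D·BC
    A ↦ D
    B ↦ BA
    C ↦ CC
    D ↦ BC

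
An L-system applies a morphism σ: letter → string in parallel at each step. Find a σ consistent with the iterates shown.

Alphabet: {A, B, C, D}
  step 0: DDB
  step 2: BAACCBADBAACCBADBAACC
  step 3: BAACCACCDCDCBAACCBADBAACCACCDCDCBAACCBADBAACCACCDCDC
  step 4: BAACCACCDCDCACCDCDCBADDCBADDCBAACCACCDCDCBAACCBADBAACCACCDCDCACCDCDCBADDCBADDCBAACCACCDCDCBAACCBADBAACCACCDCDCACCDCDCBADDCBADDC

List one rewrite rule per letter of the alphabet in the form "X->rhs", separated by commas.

  step 3 ⇒ step 4: BAACCACCDCDCBAACCBADBAACCACCDCDCBAACCBADBAACCACCDCDC ⇒ BA·ACC·ACC·DC·DC·ACC·DC·DC·BAD·DC·BAD·DC·BA·ACC·ACC·DC·DC·BA·ACC·BAD·BA·ACC·ACC·DC·DC·ACC·DC·DC·BAD·DC·BAD·DC·BA·ACC·ACC·DC·DC·BA·ACC·BAD·BA·ACC·ACC·DC·DC·ACC·DC·DC·BAD·DC·BAD·DC
    A ↦ ACC
    B ↦ BA
    C ↦ DC
    D ↦ BAD

A->ACC, B->BA, C->DC, D->BAD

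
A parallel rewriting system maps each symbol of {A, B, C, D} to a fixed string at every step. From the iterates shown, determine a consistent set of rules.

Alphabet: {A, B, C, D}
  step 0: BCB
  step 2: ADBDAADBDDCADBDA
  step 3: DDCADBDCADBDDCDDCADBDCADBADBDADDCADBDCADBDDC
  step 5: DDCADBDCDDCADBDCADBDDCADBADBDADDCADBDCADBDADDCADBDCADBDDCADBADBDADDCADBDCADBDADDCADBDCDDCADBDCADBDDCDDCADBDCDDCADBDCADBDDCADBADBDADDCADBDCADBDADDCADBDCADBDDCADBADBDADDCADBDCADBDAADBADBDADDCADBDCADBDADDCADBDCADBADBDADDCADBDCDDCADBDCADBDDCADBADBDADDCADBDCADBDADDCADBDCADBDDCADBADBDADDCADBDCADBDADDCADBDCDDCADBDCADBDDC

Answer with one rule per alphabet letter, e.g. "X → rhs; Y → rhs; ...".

A->DDC, B->DC, C->DA, D->ADB

  step 2 ⇒ step 3: ADBDAADBDDCADBDA ⇒ DDC·ADB·DC·ADB·DDC·DDC·ADB·DC·ADB·ADB·DA·DDC·ADB·DC·ADB·DDC
    A ↦ DDC
    B ↦ DC
    C ↦ DA
    D ↦ ADB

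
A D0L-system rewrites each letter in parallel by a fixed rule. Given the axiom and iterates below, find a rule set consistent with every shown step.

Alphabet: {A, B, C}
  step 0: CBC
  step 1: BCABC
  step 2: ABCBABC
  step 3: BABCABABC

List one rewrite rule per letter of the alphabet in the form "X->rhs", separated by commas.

  step 2 ⇒ step 3: ABCBABC ⇒ B·A·BC·A·B·A·BC
    A ↦ B
    B ↦ A
    C ↦ BC

A->B, B->A, C->BC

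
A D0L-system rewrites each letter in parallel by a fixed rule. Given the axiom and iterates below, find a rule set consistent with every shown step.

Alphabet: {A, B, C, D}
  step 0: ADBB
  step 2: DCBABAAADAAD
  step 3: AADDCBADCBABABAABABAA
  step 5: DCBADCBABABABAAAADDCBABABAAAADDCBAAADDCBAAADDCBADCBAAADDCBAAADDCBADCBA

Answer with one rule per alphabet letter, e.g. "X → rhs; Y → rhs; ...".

  step 2 ⇒ step 3: DCBABAAADAAD ⇒ A·AD·DC·BA·DC·BA·BA·BA·A·BA·BA·A
    A ↦ BA
    B ↦ DC
    C ↦ AD
    D ↦ A

A->BA, B->DC, C->AD, D->A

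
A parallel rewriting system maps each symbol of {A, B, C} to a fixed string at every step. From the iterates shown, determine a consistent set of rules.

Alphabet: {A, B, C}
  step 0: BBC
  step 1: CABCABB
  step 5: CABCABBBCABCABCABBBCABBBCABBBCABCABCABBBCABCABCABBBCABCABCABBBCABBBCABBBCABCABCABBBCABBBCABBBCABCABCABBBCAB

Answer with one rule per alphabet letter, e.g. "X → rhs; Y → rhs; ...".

  step 0 ⇒ step 1: BBC ⇒ CAB·CAB·B
    B ↦ CAB
    C ↦ B
    A ↦ B  (constrained at step 1)

A->B, B->CAB, C->B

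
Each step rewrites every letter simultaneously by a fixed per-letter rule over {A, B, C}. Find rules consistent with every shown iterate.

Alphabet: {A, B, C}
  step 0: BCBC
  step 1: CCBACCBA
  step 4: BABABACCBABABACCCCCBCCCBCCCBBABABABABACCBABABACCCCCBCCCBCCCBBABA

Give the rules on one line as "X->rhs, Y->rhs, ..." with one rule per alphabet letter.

  step 0 ⇒ step 1: BCBC ⇒ CC·BA·CC·BA
    B ↦ CC
    C ↦ BA
    A ↦ CB  (constrained at step 1)

A->CB, B->CC, C->BA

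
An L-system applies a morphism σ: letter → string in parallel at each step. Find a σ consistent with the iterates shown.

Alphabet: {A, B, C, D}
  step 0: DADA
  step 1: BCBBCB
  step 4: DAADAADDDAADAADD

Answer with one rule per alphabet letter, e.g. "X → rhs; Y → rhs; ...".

  step 0 ⇒ step 1: DADA ⇒ B·CB·B·CB
    A ↦ CB
    D ↦ B
    B ↦ D  (constrained at step 1)
    C ↦ AA  (constrained at step 1)

A->CB, B->D, C->AA, D->B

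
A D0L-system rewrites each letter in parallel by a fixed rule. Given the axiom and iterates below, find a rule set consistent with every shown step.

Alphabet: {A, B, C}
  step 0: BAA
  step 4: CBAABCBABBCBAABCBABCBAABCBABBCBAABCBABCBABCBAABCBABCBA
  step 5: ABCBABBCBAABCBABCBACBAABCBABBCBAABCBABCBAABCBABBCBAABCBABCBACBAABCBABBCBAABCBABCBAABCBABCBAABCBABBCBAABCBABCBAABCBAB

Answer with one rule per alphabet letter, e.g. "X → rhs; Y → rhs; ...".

A->B, B->CBA, C->AB

  step 4 ⇒ step 5: CBAABCBABBCBAABCBABCBAABCBABBCBAABCBABCBABCBAABCBABCBA ⇒ AB·CBA·B·B·CBA·AB·CBA·B·CBA·CBA·AB·CBA·B·B·CBA·AB·CBA·B·CBA·AB·CBA·B·B·CBA·AB·CBA·B·CBA·CBA·AB·CBA·B·B·CBA·AB·CBA·B·CBA·AB·CBA·B·CBA·AB·CBA·B·B·CBA·AB·CBA·B·CBA·AB·CBA·B
    A ↦ B
    B ↦ CBA
    C ↦ AB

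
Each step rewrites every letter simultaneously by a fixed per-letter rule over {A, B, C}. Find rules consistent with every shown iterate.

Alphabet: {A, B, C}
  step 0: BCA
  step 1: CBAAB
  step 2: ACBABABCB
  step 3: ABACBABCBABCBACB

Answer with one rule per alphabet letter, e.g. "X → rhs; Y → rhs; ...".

A->AB, B->CB, C->A

  step 2 ⇒ step 3: ACBABABCB ⇒ AB·A·CB·AB·CB·AB·CB·A·CB
    A ↦ AB
    B ↦ CB
    C ↦ A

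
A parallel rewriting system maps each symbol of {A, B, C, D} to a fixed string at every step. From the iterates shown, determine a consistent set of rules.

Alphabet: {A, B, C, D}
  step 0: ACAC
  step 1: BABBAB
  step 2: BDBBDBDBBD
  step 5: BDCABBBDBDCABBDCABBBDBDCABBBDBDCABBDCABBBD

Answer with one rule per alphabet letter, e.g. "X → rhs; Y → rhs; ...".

A->B, B->BD, C->AB, D->C

  step 1 ⇒ step 2: BABBAB ⇒ BD·B·BD·BD·B·BD
    A ↦ B
    B ↦ BD
  step 0 ⇒ step 1: ACAC ⇒ B·AB·B·AB
    C ↦ AB
    D ↦ C  (constrained at step 2)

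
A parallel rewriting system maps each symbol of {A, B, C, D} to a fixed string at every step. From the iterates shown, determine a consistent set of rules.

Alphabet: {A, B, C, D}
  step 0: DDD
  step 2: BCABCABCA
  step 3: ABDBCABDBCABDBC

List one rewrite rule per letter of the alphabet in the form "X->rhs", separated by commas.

  step 2 ⇒ step 3: BCABCABCA ⇒ A·BD·BC·A·BD·BC·A·BD·BC
    A ↦ BC
    B ↦ A
    C ↦ BD
    D ↦ AB  (constrained at step 0)

A->BC, B->A, C->BD, D->AB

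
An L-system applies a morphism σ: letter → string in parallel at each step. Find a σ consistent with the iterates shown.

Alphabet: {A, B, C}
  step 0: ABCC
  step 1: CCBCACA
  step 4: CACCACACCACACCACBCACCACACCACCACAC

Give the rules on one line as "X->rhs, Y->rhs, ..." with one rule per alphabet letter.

A->C, B->CB, C->CA

  step 0 ⇒ step 1: ABCC ⇒ C·CB·CA·CA
    A ↦ C
    B ↦ CB
    C ↦ CA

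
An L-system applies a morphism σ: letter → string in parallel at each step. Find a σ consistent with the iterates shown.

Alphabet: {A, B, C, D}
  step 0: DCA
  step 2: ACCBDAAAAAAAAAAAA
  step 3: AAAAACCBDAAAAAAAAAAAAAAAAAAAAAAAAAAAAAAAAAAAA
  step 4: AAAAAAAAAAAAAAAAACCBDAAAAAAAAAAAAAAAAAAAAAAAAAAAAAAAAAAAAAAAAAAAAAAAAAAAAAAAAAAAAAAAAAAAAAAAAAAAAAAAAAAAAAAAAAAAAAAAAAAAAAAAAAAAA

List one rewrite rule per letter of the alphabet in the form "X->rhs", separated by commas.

A->AAA, B->C, C->A, D->CBD

  step 3 ⇒ step 4: AAAAACCBDAAAAAAAAAAAAAAAAAAAAAAAAAAAAAAAAAAAA ⇒ AAA·AAA·AAA·AAA·AAA·A·A·C·CBD·AAA·AAA·AAA·AAA·AAA·AAA·AAA·AAA·AAA·AAA·AAA·AAA·AAA·AAA·AAA·AAA·AAA·AAA·AAA·AAA·AAA·AAA·AAA·AAA·AAA·AAA·AAA·AAA·AAA·AAA·AAA·AAA·AAA·AAA·AAA·AAA
    A ↦ AAA
    B ↦ C
    C ↦ A
    D ↦ CBD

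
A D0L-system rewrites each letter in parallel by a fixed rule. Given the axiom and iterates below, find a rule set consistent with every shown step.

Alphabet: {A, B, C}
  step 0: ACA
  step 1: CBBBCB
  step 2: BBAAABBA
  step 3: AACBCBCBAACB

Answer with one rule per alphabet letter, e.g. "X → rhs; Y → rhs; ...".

  step 2 ⇒ step 3: BBAAABBA ⇒ A·A·CB·CB·CB·A·A·CB
    A ↦ CB
    B ↦ A
  step 0 ⇒ step 1: ACA ⇒ CB·BB·CB
    C ↦ BB

A->CB, B->A, C->BB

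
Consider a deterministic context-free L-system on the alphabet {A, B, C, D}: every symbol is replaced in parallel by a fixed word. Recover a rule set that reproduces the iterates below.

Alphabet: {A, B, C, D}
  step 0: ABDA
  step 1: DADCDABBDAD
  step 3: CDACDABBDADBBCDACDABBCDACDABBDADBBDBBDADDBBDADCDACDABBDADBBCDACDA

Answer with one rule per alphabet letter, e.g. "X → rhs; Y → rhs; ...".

A->DAD, B->CDA, C->D, D->BB

  step 0 ⇒ step 1: ABDA ⇒ DAD·CDA·BB·DAD
    A ↦ DAD
    B ↦ CDA
    D ↦ BB
    C ↦ D  (constrained at step 1)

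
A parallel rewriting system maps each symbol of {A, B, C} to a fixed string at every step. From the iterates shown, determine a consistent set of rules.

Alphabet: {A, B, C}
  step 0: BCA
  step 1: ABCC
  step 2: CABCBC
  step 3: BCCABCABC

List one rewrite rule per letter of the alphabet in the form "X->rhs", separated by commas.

A->C, B->A, C->BC

  step 2 ⇒ step 3: CABCBC ⇒ BC·C·A·BC·A·BC
    A ↦ C
    B ↦ A
    C ↦ BC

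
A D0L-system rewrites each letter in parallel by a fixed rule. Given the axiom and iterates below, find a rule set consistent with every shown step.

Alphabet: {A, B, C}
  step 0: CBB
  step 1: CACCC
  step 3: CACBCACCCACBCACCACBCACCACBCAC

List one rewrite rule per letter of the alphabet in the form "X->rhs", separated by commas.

A->B, B->C, C->CAC

  step 0 ⇒ step 1: CBB ⇒ CAC·C·C
    B ↦ C
    C ↦ CAC
    A ↦ B  (constrained at step 1)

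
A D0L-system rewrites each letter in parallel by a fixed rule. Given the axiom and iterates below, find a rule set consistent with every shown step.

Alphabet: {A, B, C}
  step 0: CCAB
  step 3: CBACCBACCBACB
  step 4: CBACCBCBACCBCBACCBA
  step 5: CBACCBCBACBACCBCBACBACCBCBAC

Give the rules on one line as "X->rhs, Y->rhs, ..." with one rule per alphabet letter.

A->C, B->A, C->CB

  step 4 ⇒ step 5: CBACCBCBACCBCBACCBA ⇒ CB·A·C·CB·CB·A·CB·A·C·CB·CB·A·CB·A·C·CB·CB·A·C
    A ↦ C
    B ↦ A
    C ↦ CB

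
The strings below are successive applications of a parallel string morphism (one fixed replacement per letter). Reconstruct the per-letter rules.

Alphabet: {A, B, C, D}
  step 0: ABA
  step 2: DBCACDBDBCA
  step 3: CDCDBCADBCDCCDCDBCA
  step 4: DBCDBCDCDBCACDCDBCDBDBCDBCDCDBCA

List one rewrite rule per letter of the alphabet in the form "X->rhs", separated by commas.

  step 3 ⇒ step 4: CDCDBCADBCDCCDCDBCA ⇒ DB·C·DB·C·DC·DB·CA·C·DC·DB·C·DB·DB·C·DB·C·DC·DB·CA
    A ↦ CA
    B ↦ DC
    C ↦ DB
    D ↦ C

A->CA, B->DC, C->DB, D->C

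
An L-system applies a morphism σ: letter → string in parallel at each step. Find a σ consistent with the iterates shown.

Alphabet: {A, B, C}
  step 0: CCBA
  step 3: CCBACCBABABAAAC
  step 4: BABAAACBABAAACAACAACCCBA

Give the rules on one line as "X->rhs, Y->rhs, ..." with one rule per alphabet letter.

A->C, B->AA, C->BA

  step 3 ⇒ step 4: CCBACCBABABAAAC ⇒ BA·BA·AA·C·BA·BA·AA·C·AA·C·AA·C·C·C·BA
    A ↦ C
    B ↦ AA
    C ↦ BA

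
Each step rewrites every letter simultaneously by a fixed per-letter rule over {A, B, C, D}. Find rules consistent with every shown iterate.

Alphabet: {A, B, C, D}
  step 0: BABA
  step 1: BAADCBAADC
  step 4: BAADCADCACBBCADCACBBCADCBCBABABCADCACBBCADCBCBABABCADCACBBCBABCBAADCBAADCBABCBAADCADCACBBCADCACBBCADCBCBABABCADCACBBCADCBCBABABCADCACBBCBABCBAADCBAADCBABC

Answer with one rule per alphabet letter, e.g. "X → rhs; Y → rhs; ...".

  step 0 ⇒ step 1: BABA ⇒ BA·ADC·BA·ADC
    A ↦ ADC
    B ↦ BA
    C ↦ BC  (constrained at step 1)
    D ↦ ACB  (constrained at step 1)

A->ADC, B->BA, C->BC, D->ACB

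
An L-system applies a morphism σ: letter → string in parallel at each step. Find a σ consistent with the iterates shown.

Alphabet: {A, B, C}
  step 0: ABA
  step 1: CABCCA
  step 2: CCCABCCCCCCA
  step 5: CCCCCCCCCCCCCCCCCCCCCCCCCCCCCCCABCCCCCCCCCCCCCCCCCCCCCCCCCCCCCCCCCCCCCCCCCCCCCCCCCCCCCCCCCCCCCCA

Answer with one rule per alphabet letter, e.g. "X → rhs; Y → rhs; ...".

  step 1 ⇒ step 2: CABCCA ⇒ CC·CA·BC·CC·CC·CA
    A ↦ CA
    B ↦ BC
    C ↦ CC

A->CA, B->BC, C->CC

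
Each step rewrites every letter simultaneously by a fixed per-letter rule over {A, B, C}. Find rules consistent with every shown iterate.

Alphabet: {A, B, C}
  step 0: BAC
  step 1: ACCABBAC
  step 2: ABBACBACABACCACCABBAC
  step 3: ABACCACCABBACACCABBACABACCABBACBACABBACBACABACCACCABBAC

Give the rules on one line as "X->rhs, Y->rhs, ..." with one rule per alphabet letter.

A->AB, B->ACC, C->BAC

  step 2 ⇒ step 3: ABBACBACABACCACCABBAC ⇒ AB·ACC·ACC·AB·BAC·ACC·AB·BAC·AB·ACC·AB·BAC·BAC·AB·BAC·BAC·AB·ACC·ACC·AB·BAC
    A ↦ AB
    B ↦ ACC
    C ↦ BAC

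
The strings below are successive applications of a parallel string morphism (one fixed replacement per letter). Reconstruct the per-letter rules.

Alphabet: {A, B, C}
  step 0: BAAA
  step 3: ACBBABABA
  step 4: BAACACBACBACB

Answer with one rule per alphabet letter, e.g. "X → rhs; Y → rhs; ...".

A->B, B->AC, C->A

  step 3 ⇒ step 4: ACBBABABA ⇒ B·A·AC·AC·B·AC·B·AC·B
    A ↦ B
    B ↦ AC
    C ↦ A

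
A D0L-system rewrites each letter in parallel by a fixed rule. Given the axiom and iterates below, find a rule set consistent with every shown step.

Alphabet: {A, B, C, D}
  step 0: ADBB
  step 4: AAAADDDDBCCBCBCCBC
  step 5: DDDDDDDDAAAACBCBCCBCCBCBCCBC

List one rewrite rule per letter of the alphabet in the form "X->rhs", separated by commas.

  step 4 ⇒ step 5: AAAADDDDBCCBCBCCBC ⇒ DD·DD·DD·DD·A·A·A·A·C·BC·BC·C·BC·C·BC·BC·C·BC
    A ↦ DD
    B ↦ C
    C ↦ BC
    D ↦ A

A->DD, B->C, C->BC, D->A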